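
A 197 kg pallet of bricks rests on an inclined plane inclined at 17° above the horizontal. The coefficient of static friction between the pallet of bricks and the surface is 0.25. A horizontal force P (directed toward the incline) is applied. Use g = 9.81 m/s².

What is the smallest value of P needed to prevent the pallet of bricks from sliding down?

The pallet of bricks tends to slide down (tan θ > μ_s), so at the point of impending slip friction acts up-slope at its limit: f = μ_s N.
Perpendicular to the incline: N = m g cos θ + P sin θ.
Along the incline: P cos θ + μ_s N = m g sin θ, i.e. P cos θ + μ_s (m g cos θ + P sin θ) = m g sin θ.
Solving, P (cos θ + μ_s sin θ) = m g (sin θ − μ_s cos θ), so P = 1930×0.0533/1.029 = 100 N.

P_min ≈ 100 N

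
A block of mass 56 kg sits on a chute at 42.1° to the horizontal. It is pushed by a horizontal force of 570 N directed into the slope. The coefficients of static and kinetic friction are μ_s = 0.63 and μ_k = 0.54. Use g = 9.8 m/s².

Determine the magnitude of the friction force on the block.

f ≈ 55 N (down the incline)

Normal direction: N = m g cos θ + P sin θ = 789.3 N.
Along the incline, the net driving force (taking up-slope positive) is P cos θ − m g sin θ = 422.9 − 367.9 = 55 N, so equilibrium requires friction f = -55 N (down-slope).
The limit of static friction is μ_s N = 497.3 N.
|f_req| = 55 ≤ 497.3 N → the block is in equilibrium; friction equals the required value.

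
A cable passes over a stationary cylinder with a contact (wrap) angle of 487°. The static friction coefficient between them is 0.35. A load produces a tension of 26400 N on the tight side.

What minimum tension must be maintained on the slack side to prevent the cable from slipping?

Capstan equation at impending slip: T_tight/T_slack = e^{μβ}.
β = 487° = 8.5 rad; e^{μβ} = e^{0.35×8.5} = 19.59.
T_slack = T_tight / e^{μβ} = 26400 / 19.59 = 1350 N.

T_min ≈ 1350 N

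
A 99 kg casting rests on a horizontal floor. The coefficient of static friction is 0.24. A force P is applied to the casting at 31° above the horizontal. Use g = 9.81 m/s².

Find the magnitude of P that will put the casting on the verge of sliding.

N = m g − P sin α (the pull lifts the casting).
At impending slip, P cos α = μ_s N = μ_s (m g − P sin α).
Solving: P (cos α + μ_s sin α) = μ_s m g → P = 0.24×971/(cos 31° + 0.24 sin 31°) = 233/0.9808 = 238 N.

P ≈ 238 N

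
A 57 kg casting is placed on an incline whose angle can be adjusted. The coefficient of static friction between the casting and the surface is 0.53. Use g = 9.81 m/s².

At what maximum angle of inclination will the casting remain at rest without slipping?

θ_max ≈ 27.9°

At the slip threshold, m g sin θ = μ_s · m g cos θ, so tan θ = μ_s.
θ_max = arctan(0.53) = 27.9°.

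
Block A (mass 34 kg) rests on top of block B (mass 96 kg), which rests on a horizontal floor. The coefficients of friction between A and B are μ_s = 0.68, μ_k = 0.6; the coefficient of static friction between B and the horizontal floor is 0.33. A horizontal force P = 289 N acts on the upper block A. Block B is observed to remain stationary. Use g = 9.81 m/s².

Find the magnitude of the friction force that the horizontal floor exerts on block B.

Normal force at the A–B interface: N₁ = m_A g = 333.5 N.
So the A–B interface can sustain at most μ_s N₁ = 226.8 N of static friction.
P = 289 N exceeds that limit, so A slips over B and the interface friction becomes kinetic: f₁ = μ_k N₁ = 0.6×333.5 = 200 N.
B experiences an equal 200 N forward from A (third law). B is in equilibrium, so the floor supplies f₂ = 200 N of static friction (limit μ_s(m_A+m_B)g = 420.8 N, not exceeded).

f ≈ 200 N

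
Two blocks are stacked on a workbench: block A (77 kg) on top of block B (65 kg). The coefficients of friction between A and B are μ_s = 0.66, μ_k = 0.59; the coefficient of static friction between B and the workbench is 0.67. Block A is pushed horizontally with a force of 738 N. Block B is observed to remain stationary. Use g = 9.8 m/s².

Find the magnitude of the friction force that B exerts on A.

f ≈ 445 N

Between the blocks, N₁ = m_A g = 754.6 N.
Maximum static friction on A from B: μ_s N₁ = 0.66×754.6 = 498 N.
Since P = 738 N > 498 N, A slides on B; the A–B friction is kinetic: f₁ = μ_k N₁ = 0.59×754.6 = 445 N.
By Newton's third law B feels 445 N forward from A. With B stationary, the floor's static friction on B balances it: f₂ = 445 N (well within μ_s(m_A+m_B)g = 932.4 N).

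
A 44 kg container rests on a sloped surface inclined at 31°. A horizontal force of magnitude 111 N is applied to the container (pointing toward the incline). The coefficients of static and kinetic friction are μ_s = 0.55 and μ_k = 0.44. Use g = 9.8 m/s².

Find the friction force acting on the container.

f ≈ 127 N (up the incline)

Normal direction: N = m g cos θ + P sin θ = 426.8 N.
Along the incline, the net driving force (taking up-slope positive) is P cos θ − m g sin θ = 95.15 − 222.1 = -126.9 N, so equilibrium requires friction f = 126.9 N (up-slope).
Maximum static friction: μ_s N = 0.55 × 426.8 = 234.7 N.
Since 126.9 N is within the 234.7 N limit, the container stays put and friction is exactly 127 N.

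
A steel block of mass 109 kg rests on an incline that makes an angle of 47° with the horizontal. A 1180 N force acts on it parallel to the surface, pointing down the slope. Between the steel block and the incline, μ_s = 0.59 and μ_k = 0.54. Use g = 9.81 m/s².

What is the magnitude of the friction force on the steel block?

Normal force: N = m g cos θ = 109 × 9.81 × cos 47° = 729.3 N.
Parallel to the incline, ΣF = 0 gives f = m g sin θ + P = 782 + 1180 = 1962 N (up-slope positive).
The static-friction ceiling is μ_s N = 0.59 × 729.3 = 430.3 N.
Since |1962| > 430.3 N, static friction cannot hold it; the steel block slides down the incline and kinetic friction applies: f = μ_k N = 0.54 × 729.3 = 394 N.

f ≈ 394 N (up the incline)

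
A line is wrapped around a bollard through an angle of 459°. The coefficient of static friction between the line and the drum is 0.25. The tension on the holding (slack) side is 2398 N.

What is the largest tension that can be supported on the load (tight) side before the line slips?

At impending slip the capstan equation gives T₂/T₁ = e^{μβ} with β in radians.
β = 459° × π/180 = 8.011 rad.
e^{μβ} = e^{0.25×8.011} = 7.41.
T₂ = T₁ · e^{μβ} = 2398 × 7.41 = 17800 N.

T_max ≈ 17800 N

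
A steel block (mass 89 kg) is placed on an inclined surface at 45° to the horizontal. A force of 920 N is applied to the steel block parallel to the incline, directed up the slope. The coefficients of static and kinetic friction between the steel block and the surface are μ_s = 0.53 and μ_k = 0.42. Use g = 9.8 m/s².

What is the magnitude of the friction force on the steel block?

f ≈ 303 N (down the incline)

Perpendicular to the surface, N = m g cos θ = 89·9.8·cos 45° = 616.7 N.
The friction needed for equilibrium is m g sin θ − P = 616.7 − 920 = -303.3 N, measured positive up-slope.
Maximum static friction available: μ_s N = 0.53 × 616.7 = 326.9 N.
Since |-303.3| ≤ 326.9 N, the steel block remains in static equilibrium and friction takes exactly the required value.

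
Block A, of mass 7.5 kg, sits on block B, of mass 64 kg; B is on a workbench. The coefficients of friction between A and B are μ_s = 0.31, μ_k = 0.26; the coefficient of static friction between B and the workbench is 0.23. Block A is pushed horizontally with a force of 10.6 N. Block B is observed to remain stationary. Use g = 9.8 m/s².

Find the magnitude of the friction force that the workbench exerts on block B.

f ≈ 10.6 N

The normal force B exerts on A is simply A's weight, N₁ = 73.5 N.
Maximum static friction on A from B: μ_s N₁ = 0.31×73.5 = 22.79 N.
Since P = 10.6 N ≤ 22.79 N, A does not slip on B; friction on A equals P = 10.6 N.
By Newton's third law B feels 10.6 N forward from A. With B stationary, the floor's static friction on B balances it: f₂ = 10.6 N (well within μ_s(m_A+m_B)g = 161.2 N).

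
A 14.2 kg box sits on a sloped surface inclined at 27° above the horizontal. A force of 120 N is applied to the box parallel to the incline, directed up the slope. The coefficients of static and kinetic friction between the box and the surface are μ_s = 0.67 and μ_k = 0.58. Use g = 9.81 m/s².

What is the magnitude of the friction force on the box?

The normal reaction is N = m g cos θ = 124.1 N.
Parallel to the incline, ΣF = 0 gives f = m g sin θ − P = 63.24 − 120 = -56.76 N (up-slope positive).
The static-friction ceiling is μ_s N = 0.67 × 124.1 = 83.16 N.
Since |-56.76| ≤ 83.16 N, no slip — friction simply equals what equilibrium demands.

f ≈ 56.8 N (down the incline)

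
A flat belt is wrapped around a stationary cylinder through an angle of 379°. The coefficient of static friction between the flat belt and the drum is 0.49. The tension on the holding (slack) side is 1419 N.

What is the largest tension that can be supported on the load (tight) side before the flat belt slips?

T_max ≈ 36300 N

At impending slip the capstan equation gives T₂/T₁ = e^{μβ} with β in radians.
β = 379° × π/180 = 6.615 rad.
e^{μβ} = e^{0.49×6.615} = 25.57.
T₂ = T₁ · e^{μβ} = 1419 × 25.57 = 36300 N.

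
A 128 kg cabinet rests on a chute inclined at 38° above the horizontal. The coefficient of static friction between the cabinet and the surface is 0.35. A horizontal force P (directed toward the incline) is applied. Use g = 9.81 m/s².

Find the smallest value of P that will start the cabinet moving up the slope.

P ≈ 1960 N

At impending motion up the slope, friction acts down-slope at its limit: f = μ_s N.
Perpendicular to the incline: N = m g cos θ + P sin θ.
Along the incline: P cos θ = m g sin θ + μ_s N = m g sin θ + μ_s (m g cos θ + P sin θ).
Solving, P (cos θ − μ_s sin θ) = m g (sin θ + μ_s cos θ), so P = 128×9.81×(sin 38° + 0.35 cos 38°)/(cos 38° − 0.35 sin 38°) = 1260×0.8915/0.5725 = 1960 N.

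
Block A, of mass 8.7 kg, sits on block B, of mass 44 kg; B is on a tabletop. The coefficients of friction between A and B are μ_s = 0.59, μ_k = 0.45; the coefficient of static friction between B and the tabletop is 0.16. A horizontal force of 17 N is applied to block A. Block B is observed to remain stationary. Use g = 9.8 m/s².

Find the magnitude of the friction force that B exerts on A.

f ≈ 17 N

Normal force at the A–B interface: N₁ = m_A g = 85.26 N.
So the A–B interface can sustain at most μ_s N₁ = 50.3 N of static friction.
P = 17 N is within that limit, so A and B move together (both at rest); the A–B friction is simply f₁ = P = 17 N.
B experiences an equal 17 N forward from A (third law). B is in equilibrium, so the floor supplies f₂ = 17 N of static friction (limit μ_s(m_A+m_B)g = 82.63 N, not exceeded).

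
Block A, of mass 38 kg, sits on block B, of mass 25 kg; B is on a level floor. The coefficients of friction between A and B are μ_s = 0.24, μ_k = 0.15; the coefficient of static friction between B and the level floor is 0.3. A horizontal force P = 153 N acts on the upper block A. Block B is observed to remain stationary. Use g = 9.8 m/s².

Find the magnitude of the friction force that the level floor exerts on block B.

f ≈ 55.9 N

Normal force at the A–B interface: N₁ = m_A g = 372.4 N.
So the A–B interface can sustain at most μ_s N₁ = 89.38 N of static friction.
P = 153 N exceeds that limit, so A slips over B and the interface friction becomes kinetic: f₁ = μ_k N₁ = 0.15×372.4 = 55.9 N.
B experiences an equal 55.9 N forward from A (third law). B is in equilibrium, so the floor supplies f₂ = 55.9 N of static friction (limit μ_s(m_A+m_B)g = 185.2 N, not exceeded).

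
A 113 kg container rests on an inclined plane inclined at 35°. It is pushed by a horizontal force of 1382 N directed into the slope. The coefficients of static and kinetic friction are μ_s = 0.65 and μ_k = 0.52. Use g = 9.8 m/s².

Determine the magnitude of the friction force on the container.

f ≈ 497 N (down the incline)

The horizontal push has a component P sin θ into the surface, so N = m g cos θ + P sin θ = 907.1 + 792.7 = 1700 N.
Parallel to the incline: P cos θ − m g sin θ = 1132 − 635.2 = 496.9 N; the friction needed to balance this is 496.9 N acting down the slope.
The limit of static friction is μ_s N = 1105 N.
Since 496.9 N is within the 1105 N limit, the container stays put and friction is exactly 497 N.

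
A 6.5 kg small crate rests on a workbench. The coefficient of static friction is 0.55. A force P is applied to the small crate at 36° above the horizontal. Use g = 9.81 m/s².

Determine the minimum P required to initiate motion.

P ≈ 31 N

N = m g − P sin α (the pull lifts the small crate).
At impending slip, P cos α = μ_s N = μ_s (m g − P sin α).
Solving: P (cos α + μ_s sin α) = μ_s m g → P = 0.55×63.8/(cos 36° + 0.55 sin 36°) = 35.1/1.132 = 31 N.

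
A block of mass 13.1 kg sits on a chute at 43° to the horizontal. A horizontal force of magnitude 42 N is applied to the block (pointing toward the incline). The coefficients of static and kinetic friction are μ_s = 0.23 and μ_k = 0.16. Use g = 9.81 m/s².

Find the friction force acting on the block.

f ≈ 19.6 N (up the incline)

Resolve perpendicular to the incline: N = m g cos θ + P sin θ = 13.1×9.81×cos 43° + 42×sin 43° = 122.6 N.
Along the incline, the net driving force (taking up-slope positive) is P cos θ − m g sin θ = 30.72 − 87.64 = -56.93 N, so equilibrium requires friction f = 56.93 N (up-slope).
The limit of static friction is μ_s N = 28.21 N.
The required 56.93 N exceeds the static limit, so the block slides down-slope and f = μ_k N = 0.16×122.6 = 19.6 N.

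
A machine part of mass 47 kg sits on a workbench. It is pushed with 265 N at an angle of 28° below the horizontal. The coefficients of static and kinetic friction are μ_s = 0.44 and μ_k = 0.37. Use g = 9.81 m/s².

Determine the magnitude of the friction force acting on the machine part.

Vertical equilibrium gives N = m g + P sin α = 585.5 N.
The horizontal driving force is P cos α = 234 N, so equilibrium needs friction f = 234 N.
The static-friction limit is μ_s N = 257.6 N.
Since 234 N does not exceed the limit, the machine part stays at rest and f = 234 N.

f ≈ 234 N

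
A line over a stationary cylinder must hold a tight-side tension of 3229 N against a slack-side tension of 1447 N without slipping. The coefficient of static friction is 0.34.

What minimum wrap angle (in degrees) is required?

β_min ≈ 135°

T₂/T₁ = e^{μβ} → β = ln(T₂/T₁)/μ.
β = ln(3229/1447)/0.34 = 0.8027/0.34 = 2.361 rad.
In degrees: β = 2.361 × 180/π = 135°.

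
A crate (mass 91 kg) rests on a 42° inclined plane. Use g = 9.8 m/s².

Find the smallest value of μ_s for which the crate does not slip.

At the slip threshold m g sin θ = μ_s m g cos θ, so μ_s,min = tan θ.
μ_s,min = tan 42° = 0.9.

μ_s,min ≈ 0.9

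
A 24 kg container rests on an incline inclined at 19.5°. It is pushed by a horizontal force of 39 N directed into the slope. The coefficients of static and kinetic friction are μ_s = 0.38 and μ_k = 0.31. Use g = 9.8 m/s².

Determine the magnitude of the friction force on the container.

f ≈ 41.7 N (up the incline)

Resolve perpendicular to the incline: N = m g cos θ + P sin θ = 24×9.8×cos 19.5° + 39×sin 19.5° = 234.7 N.
Parallel to the incline: P cos θ − m g sin θ = 36.76 − 78.51 = -41.75 N; the friction needed to balance this is 41.75 N acting up the slope.
Maximum static friction: μ_s N = 0.38 × 234.7 = 89.2 N.
Since 41.75 N is within the 89.2 N limit, the container stays put and friction is exactly 41.7 N.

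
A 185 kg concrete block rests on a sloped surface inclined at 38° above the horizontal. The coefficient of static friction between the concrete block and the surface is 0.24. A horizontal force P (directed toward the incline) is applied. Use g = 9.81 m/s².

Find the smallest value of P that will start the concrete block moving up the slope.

P ≈ 2280 N

At impending motion up the slope, friction acts down-slope at its limit: f = μ_s N.
Perpendicular to the incline: N = m g cos θ + P sin θ.
Along the incline: P cos θ = m g sin θ + μ_s N = m g sin θ + μ_s (m g cos θ + P sin θ).
Solving, P (cos θ − μ_s sin θ) = m g (sin θ + μ_s cos θ), so P = 185×9.81×(sin 38° + 0.24 cos 38°)/(cos 38° − 0.24 sin 38°) = 1810×0.8048/0.6403 = 2280 N.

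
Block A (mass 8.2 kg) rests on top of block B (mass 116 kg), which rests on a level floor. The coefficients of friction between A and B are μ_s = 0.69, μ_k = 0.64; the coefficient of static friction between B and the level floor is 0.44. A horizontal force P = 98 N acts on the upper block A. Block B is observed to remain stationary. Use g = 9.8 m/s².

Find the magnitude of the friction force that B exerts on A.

Normal force at the A–B interface: N₁ = m_A g = 80.36 N.
Maximum static friction on A from B: μ_s N₁ = 0.69×80.36 = 55.45 N.
Since P = 98 N > 55.45 N, A slides on B; the A–B friction is kinetic: f₁ = μ_k N₁ = 0.64×80.36 = 51.4 N.
B experiences an equal 51.4 N forward from A (third law). B is in equilibrium, so the floor supplies f₂ = 51.4 N of static friction (limit μ_s(m_A+m_B)g = 535.6 N, not exceeded).

f ≈ 51.4 N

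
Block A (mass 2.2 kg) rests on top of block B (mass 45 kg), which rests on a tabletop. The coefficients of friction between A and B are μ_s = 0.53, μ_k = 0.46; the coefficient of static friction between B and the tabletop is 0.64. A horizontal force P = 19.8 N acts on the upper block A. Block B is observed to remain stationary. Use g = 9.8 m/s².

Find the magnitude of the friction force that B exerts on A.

f ≈ 9.92 N

Normal force at the A–B interface: N₁ = m_A g = 21.56 N.
Maximum static friction on A from B: μ_s N₁ = 0.53×21.56 = 11.43 N.
P = 19.8 N exceeds that limit, so A slips over B and the interface friction becomes kinetic: f₁ = μ_k N₁ = 0.46×21.56 = 9.92 N.
By Newton's third law B feels 9.92 N forward from A. With B stationary, the floor's static friction on B balances it: f₂ = 9.92 N (well within μ_s(m_A+m_B)g = 296 N).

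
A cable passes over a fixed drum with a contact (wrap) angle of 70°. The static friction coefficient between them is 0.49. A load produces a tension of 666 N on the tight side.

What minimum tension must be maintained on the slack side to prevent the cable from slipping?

Capstan equation at impending slip: T_tight/T_slack = e^{μβ}.
β = 70° = 1.222 rad; e^{μβ} = e^{0.49×1.222} = 1.82.
T_slack = T_tight / e^{μβ} = 666 / 1.82 = 366 N.

T_min ≈ 366 N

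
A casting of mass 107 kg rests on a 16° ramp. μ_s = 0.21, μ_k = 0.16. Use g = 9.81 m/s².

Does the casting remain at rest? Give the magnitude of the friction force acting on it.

N = m g cos θ = 1010 N.
Down-slope weight component: m g sin θ = 289 N.
μ_s N = 212 N.
289 > 212 N, so it slides; kinetic friction f = μ_k N = 0.16×1010 = 161 N.

f ≈ 161 N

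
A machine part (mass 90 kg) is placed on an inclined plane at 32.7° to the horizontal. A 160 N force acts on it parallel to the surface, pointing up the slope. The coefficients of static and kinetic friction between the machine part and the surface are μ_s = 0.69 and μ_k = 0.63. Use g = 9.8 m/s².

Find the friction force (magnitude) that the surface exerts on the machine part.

The normal reaction is N = m g cos θ = 742.2 N.
The friction needed for equilibrium is m g sin θ − P = 476.5 − 160 = 316.5 N, measured positive up-slope.
Maximum static friction available: μ_s N = 0.69 × 742.2 = 512.1 N.
Since |316.5| ≤ 512.1 N, the machine part remains in static equilibrium and friction takes exactly the required value.

f ≈ 316 N (up the incline)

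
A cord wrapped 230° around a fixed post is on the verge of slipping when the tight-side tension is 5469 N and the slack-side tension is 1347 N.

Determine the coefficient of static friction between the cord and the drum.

T₂/T₁ = e^{μβ} → μ = ln(T₂/T₁)/β.
β = 230° = 4.014 rad.
μ = ln(5469/1347)/4.014 = ln(4.06)/4.014 = 0.349.

μ ≈ 0.349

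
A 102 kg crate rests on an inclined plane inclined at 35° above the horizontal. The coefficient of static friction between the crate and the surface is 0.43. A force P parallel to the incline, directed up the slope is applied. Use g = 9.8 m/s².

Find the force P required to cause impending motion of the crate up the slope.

At impending motion up the slope, friction acts down-slope at its limit: f = μ_s N.
P is parallel to the surface, so N = m g cos θ = 819 N.
Along the incline: P = m g sin θ + μ_s N = 573 + 0.43×819 = 925 N.

P ≈ 925 N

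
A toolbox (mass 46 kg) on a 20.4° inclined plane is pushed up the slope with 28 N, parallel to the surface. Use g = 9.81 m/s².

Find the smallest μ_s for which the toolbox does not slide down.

μ_s,min ≈ 0.306

N = m g cos θ = 423 N.
Friction must make up the shortfall along the incline: f = m g sin θ − P = 157.3 − 28 = 129.3 N.
At the threshold f = μ_s N, so μ_s,min = 129.3/423 = 0.306.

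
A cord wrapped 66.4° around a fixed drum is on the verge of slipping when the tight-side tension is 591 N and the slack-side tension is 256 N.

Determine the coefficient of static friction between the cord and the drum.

T₂/T₁ = e^{μβ} → μ = ln(T₂/T₁)/β.
β = 66.4° = 1.159 rad.
μ = ln(591/256)/1.159 = ln(2.309)/1.159 = 0.722.

μ ≈ 0.722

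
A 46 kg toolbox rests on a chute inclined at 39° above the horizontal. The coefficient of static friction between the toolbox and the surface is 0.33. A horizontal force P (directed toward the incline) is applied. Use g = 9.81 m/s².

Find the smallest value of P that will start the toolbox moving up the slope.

At impending motion up the slope, friction acts down-slope at its limit: f = μ_s N.
Perpendicular to the incline: N = m g cos θ + P sin θ.
Along the incline: P cos θ = m g sin θ + μ_s N = m g sin θ + μ_s (m g cos θ + P sin θ).
Solving, P (cos θ − μ_s sin θ) = m g (sin θ + μ_s cos θ), so P = 46×9.81×(sin 39° + 0.33 cos 39°)/(cos 39° − 0.33 sin 39°) = 451×0.8858/0.5695 = 702 N.

P ≈ 702 N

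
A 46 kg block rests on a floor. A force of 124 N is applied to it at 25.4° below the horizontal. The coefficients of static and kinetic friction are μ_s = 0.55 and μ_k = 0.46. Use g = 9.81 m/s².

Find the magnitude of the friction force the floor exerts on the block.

The vertical component of P adds to the normal force: N = m g + P sin α = 451.3 + 53.19 = 504.4 N.
For equilibrium, f = P cos α = 124×cos 25.4° = 112 N.
The static-friction limit is μ_s N = 277.4 N.
112 ≤ 277.4 N → static; friction equals the required 112 N.

f ≈ 112 N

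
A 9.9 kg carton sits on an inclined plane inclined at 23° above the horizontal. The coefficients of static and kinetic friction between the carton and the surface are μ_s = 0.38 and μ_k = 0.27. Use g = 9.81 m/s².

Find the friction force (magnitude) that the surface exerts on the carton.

f ≈ 24.1 N (up the incline)

Perpendicular to the surface, N = m g cos θ = 9.9·9.81·cos 23° = 89.4 N.
For equilibrium along the incline, friction must balance the weight component: f = m g sin θ = 37.95 N up the slope.
Maximum static friction available: μ_s N = 0.38 × 89.4 = 33.97 N.
|37.95| exceeds 33.97 N, so the carton slips down-slope; friction is kinetic, f = μ_k N = 0.27×89.4 = 24.1 N.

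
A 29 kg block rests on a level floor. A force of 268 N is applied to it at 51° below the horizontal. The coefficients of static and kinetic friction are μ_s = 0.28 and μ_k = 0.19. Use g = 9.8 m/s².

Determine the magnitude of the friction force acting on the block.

f ≈ 93.6 N

N = m g + P sin α = 284.2 + 268×sin 51° = 492.5 N.
For equilibrium, f = P cos α = 268×cos 51° = 168.7 N.
The static-friction limit is μ_s N = 137.9 N.
The required friction exceeds μ_s N, so the block moves and f = μ_k N = 93.6 N.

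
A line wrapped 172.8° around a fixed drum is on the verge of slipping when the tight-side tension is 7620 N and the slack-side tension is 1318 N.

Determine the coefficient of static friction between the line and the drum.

μ ≈ 0.582

T₂/T₁ = e^{μβ} → μ = ln(T₂/T₁)/β.
β = 172.8° = 3.016 rad.
μ = ln(7620/1318)/3.016 = ln(5.781)/3.016 = 0.582.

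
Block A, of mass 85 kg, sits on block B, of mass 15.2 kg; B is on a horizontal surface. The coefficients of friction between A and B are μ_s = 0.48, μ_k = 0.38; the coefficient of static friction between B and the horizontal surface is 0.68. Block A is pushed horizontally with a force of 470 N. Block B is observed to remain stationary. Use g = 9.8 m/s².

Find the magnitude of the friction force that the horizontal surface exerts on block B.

f ≈ 317 N

Between the blocks, N₁ = m_A g = 833 N.
So the A–B interface can sustain at most μ_s N₁ = 399.8 N of static friction.
Since P = 470 N > 399.8 N, A slides on B; the A–B friction is kinetic: f₁ = μ_k N₁ = 0.38×833 = 317 N.
By Newton's third law B feels 317 N forward from A. With B stationary, the floor's static friction on B balances it: f₂ = 317 N (well within μ_s(m_A+m_B)g = 667.7 N).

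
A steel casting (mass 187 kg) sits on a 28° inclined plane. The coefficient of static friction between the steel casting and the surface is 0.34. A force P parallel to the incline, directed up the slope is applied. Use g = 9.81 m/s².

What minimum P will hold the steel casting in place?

P_min ≈ 311 N

The steel casting tends to slide down (tan θ > μ_s), so at the point of impending slip friction acts up-slope at its limit: f = μ_s N.
P is parallel to the surface, so N = m g cos θ = 1620 N.
Along the incline: P + μ_s N = m g sin θ, so P = 861 − 0.34×1620 = 311 N.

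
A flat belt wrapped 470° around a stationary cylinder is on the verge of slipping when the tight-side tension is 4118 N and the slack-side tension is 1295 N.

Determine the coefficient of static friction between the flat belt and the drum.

T₂/T₁ = e^{μβ} → μ = ln(T₂/T₁)/β.
β = 470° = 8.203 rad.
μ = ln(4118/1295)/8.203 = ln(3.18)/8.203 = 0.141.

μ ≈ 0.141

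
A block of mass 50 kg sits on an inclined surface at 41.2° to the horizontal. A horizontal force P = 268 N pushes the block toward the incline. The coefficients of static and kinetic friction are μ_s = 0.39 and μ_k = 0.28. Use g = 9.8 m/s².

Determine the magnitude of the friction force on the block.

f ≈ 121 N (up the incline)

Resolve perpendicular to the incline: N = m g cos θ + P sin θ = 50×9.8×cos 41.2° + 268×sin 41.2° = 545.2 N.
Parallel to the incline: P cos θ − m g sin θ = 201.6 − 322.8 = -121.1 N; the friction needed to balance this is 121.1 N acting up the slope.
Maximum static friction: μ_s N = 0.39 × 545.2 = 212.6 N.
Since 121.1 N is within the 212.6 N limit, the block stays put and friction is exactly 121 N.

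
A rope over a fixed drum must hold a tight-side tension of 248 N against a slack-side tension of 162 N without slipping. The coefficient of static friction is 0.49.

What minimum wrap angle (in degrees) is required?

β_min ≈ 49.8°

T₂/T₁ = e^{μβ} → β = ln(T₂/T₁)/μ.
β = ln(248/162)/0.49 = 0.4258/0.49 = 0.869 rad.
In degrees: β = 0.869 × 180/π = 49.8°.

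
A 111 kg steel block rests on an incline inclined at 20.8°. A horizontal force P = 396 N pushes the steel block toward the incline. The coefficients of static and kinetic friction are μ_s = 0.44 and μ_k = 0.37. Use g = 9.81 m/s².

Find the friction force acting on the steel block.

f ≈ 16.5 N (up the incline)

Normal direction: N = m g cos θ + P sin θ = 1159 N.
Parallel to the incline: P cos θ − m g sin θ = 370.2 − 386.7 = -16.49 N; the friction needed to balance this is 16.49 N acting up the slope.
Maximum static friction: μ_s N = 0.44 × 1159 = 509.8 N.
Since 16.49 N is within the 509.8 N limit, the steel block stays put and friction is exactly 16.5 N.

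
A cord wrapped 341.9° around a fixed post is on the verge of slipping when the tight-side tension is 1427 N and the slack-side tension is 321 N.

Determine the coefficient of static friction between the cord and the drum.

T₂/T₁ = e^{μβ} → μ = ln(T₂/T₁)/β.
β = 341.9° = 5.967 rad.
μ = ln(1427/321)/5.967 = ln(4.445)/5.967 = 0.25.

μ ≈ 0.25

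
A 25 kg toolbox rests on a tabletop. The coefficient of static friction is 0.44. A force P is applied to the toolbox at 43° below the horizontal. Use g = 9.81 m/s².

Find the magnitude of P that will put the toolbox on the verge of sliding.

N = m g + P sin α (the push presses the toolbox into the tabletop).
At impending slip, P cos α = μ_s N = μ_s (m g + P sin α).
Solving: P (cos α − μ_s sin α) = μ_s m g → P = 0.44×245/(cos 43° − 0.44 sin 43°) = 108/0.4313 = 250 N.

P ≈ 250 N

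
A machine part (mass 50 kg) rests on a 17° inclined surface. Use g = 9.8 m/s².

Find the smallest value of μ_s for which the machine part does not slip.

μ_s,min ≈ 0.306

At the slip threshold m g sin θ = μ_s m g cos θ, so μ_s,min = tan θ.
μ_s,min = tan 17° = 0.306.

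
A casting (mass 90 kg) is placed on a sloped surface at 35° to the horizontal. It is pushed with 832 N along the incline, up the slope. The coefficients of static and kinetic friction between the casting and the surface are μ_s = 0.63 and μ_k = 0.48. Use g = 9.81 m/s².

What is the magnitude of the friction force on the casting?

Normal force: N = m g cos θ = 90 × 9.81 × cos 35° = 723.2 N.
For equilibrium along the incline the friction force must supply f = m g sin θ − P = 506.4 − 832 = -325.6 N (positive meaning up-slope).
Static friction can supply at most μ_s N = 455.6 N.
Since |-325.6| ≤ 455.6 N, no slip — friction simply equals what equilibrium demands.

f ≈ 326 N (down the incline)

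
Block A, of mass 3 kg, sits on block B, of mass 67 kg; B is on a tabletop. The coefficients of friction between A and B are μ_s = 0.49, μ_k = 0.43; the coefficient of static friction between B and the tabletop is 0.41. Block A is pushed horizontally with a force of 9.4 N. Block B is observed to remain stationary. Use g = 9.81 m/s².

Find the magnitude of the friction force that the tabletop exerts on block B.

f ≈ 9.4 N

Between the blocks, N₁ = m_A g = 29.43 N.
So the A–B interface can sustain at most μ_s N₁ = 14.42 N of static friction.
P = 9.4 N is within that limit, so A and B move together (both at rest); the A–B friction is simply f₁ = P = 9.4 N.
By Newton's third law B feels 9.4 N forward from A. With B stationary, the floor's static friction on B balances it: f₂ = 9.4 N (well within μ_s(m_A+m_B)g = 281.5 N).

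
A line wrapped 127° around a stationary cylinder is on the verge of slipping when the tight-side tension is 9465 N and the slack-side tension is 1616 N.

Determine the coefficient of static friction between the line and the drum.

T₂/T₁ = e^{μβ} → μ = ln(T₂/T₁)/β.
β = 127° = 2.217 rad.
μ = ln(9465/1616)/2.217 = ln(5.857)/2.217 = 0.797.

μ ≈ 0.797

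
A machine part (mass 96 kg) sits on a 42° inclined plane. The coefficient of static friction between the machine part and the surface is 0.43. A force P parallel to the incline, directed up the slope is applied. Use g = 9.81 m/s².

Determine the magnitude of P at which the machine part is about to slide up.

At impending motion up the slope, friction acts down-slope at its limit: f = μ_s N.
P is parallel to the surface, so N = m g cos θ = 700 N.
Along the incline: P = m g sin θ + μ_s N = 630 + 0.43×700 = 931 N.

P ≈ 931 N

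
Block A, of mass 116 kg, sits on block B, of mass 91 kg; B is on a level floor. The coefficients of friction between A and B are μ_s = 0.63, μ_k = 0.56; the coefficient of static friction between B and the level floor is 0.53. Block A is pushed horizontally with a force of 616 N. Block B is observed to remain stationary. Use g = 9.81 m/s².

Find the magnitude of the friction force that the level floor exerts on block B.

f ≈ 616 N

The normal force B exerts on A is simply A's weight, N₁ = 1138 N.
So the A–B interface can sustain at most μ_s N₁ = 716.9 N of static friction.
Since P = 616 N ≤ 716.9 N, A does not slip on B; friction on A equals P = 616 N.
By Newton's third law B feels 616 N forward from A. With B stationary, the floor's static friction on B balances it: f₂ = 616 N (well within μ_s(m_A+m_B)g = 1076 N).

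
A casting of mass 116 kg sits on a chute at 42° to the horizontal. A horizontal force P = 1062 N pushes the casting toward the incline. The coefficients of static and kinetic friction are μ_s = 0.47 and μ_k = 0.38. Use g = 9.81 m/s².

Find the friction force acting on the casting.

f ≈ 27.8 N (down the incline)

Resolve perpendicular to the incline: N = m g cos θ + P sin θ = 116×9.81×cos 42° + 1062×sin 42° = 1556 N.
Along the incline, the net driving force (taking up-slope positive) is P cos θ − m g sin θ = 789.2 − 761.4 = 27.78 N, so equilibrium requires friction f = -27.78 N (down-slope).
Maximum static friction: μ_s N = 0.47 × 1556 = 731.5 N.
|f_req| = 27.78 ≤ 731.5 N → the casting is in equilibrium; friction equals the required value.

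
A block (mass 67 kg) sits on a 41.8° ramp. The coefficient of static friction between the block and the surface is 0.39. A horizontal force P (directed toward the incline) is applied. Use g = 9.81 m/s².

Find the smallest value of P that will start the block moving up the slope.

P ≈ 1300 N

At impending motion up the slope, friction acts down-slope at its limit: f = μ_s N.
Perpendicular to the incline: N = m g cos θ + P sin θ.
Along the incline: P cos θ = m g sin θ + μ_s N = m g sin θ + μ_s (m g cos θ + P sin θ).
Solving, P (cos θ − μ_s sin θ) = m g (sin θ + μ_s cos θ), so P = 67×9.81×(sin 41.8° + 0.39 cos 41.8°)/(cos 41.8° − 0.39 sin 41.8°) = 657×0.9573/0.4855 = 1300 N.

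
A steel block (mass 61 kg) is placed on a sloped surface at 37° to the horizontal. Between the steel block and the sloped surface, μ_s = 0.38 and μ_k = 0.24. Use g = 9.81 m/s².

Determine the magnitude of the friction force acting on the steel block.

f ≈ 115 N (up the incline)

Perpendicular to the surface, N = m g cos θ = 61·9.81·cos 37° = 477.9 N.
Along the slope the weight component is m g sin θ = 360.1 N; friction must supply exactly this, acting up-slope.
Maximum static friction available: μ_s N = 0.38 × 477.9 = 181.6 N.
|360.1| exceeds 181.6 N, so the steel block slips down-slope; friction is kinetic, f = μ_k N = 0.24×477.9 = 115 N.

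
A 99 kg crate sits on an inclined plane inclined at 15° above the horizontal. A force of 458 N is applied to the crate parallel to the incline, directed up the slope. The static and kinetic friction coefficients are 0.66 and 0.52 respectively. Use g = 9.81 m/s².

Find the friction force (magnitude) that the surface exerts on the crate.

f ≈ 207 N (down the incline)

Perpendicular to the surface, N = m g cos θ = 99·9.81·cos 15° = 938.1 N.
Parallel to the incline, ΣF = 0 gives f = m g sin θ − P = 251.4 − 458 = -206.6 N (up-slope positive).
Maximum static friction available: μ_s N = 0.66 × 938.1 = 619.1 N.
Since |-206.6| ≤ 619.1 N, static friction is sufficient; f equals the required value, not μ_s N.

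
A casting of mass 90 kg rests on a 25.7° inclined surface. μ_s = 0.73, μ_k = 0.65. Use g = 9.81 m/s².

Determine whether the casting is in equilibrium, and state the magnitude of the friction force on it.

f ≈ 383 N

N = m g cos θ = 796 N.
Down-slope weight component: m g sin θ = 383 N.
μ_s N = 581 N.
383 ≤ 581 N, so it stays put; friction = 383 N.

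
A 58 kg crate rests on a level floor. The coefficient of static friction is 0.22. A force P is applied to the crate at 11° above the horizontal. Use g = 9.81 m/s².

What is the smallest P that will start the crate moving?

P ≈ 122 N

N = m g − P sin α (the pull lifts the crate).
At impending slip, P cos α = μ_s N = μ_s (m g − P sin α).
Solving: P (cos α + μ_s sin α) = μ_s m g → P = 0.22×569/(cos 11° + 0.22 sin 11°) = 125/1.024 = 122 N.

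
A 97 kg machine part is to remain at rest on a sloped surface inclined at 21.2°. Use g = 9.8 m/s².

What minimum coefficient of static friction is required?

At the slip threshold m g sin θ = μ_s m g cos θ, so μ_s,min = tan θ.
μ_s,min = tan 21.2° = 0.388.

μ_s,min ≈ 0.388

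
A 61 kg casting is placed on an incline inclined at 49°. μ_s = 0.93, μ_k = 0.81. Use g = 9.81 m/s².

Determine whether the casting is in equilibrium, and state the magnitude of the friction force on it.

N = m g cos θ = 393 N.
Down-slope weight component: m g sin θ = 452 N.
μ_s N = 365 N.
452 > 365 N, so it slides; kinetic friction f = μ_k N = 0.81×393 = 318 N.

f ≈ 318 N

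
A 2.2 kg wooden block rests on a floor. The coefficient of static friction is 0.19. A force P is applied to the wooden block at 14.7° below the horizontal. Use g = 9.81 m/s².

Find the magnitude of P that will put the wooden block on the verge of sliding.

P ≈ 4.46 N

N = m g + P sin α (the push presses the wooden block into the floor).
At impending slip, P cos α = μ_s N = μ_s (m g + P sin α).
Solving: P (cos α − μ_s sin α) = μ_s m g → P = 0.19×21.6/(cos 14.7° − 0.19 sin 14.7°) = 4.1/0.9191 = 4.46 N.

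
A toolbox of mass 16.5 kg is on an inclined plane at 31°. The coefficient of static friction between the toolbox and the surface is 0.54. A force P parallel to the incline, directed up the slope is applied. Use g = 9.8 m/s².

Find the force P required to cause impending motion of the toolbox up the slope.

At impending motion up the slope, friction acts down-slope at its limit: f = μ_s N.
P is parallel to the surface, so N = m g cos θ = 139 N.
Along the incline: P = m g sin θ + μ_s N = 83.3 + 0.54×139 = 158 N.

P ≈ 158 N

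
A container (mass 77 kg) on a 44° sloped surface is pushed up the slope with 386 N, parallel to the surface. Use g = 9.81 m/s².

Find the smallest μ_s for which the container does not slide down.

N = m g cos θ = 543.4 N.
Friction must make up the shortfall along the incline: f = m g sin θ − P = 524.7 − 386 = 138.7 N.
At the threshold f = μ_s N, so μ_s,min = 138.7/543.4 = 0.255.

μ_s,min ≈ 0.255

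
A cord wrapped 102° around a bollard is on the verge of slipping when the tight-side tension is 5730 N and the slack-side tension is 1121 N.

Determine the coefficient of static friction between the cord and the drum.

μ ≈ 0.916

T₂/T₁ = e^{μβ} → μ = ln(T₂/T₁)/β.
β = 102° = 1.78 rad.
μ = ln(5730/1121)/1.78 = ln(5.112)/1.78 = 0.916.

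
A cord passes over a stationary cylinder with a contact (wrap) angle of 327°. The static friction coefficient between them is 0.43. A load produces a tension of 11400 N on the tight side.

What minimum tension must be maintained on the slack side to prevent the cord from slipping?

Capstan equation at impending slip: T_tight/T_slack = e^{μβ}.
β = 327° = 5.707 rad; e^{μβ} = e^{0.43×5.707} = 11.64.
T_slack = T_tight / e^{μβ} = 11400 / 11.64 = 980 N.

T_min ≈ 980 N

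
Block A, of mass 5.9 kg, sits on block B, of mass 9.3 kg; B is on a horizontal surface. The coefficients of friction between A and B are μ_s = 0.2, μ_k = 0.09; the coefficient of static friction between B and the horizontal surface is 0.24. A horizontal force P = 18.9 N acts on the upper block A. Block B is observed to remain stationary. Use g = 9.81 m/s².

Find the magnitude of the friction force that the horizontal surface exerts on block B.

Normal force at the A–B interface: N₁ = m_A g = 57.88 N.
Maximum static friction on A from B: μ_s N₁ = 0.2×57.88 = 11.58 N.
P = 18.9 N exceeds that limit, so A slips over B and the interface friction becomes kinetic: f₁ = μ_k N₁ = 0.09×57.88 = 5.21 N.
B experiences an equal 5.21 N forward from A (third law). B is in equilibrium, so the floor supplies f₂ = 5.21 N of static friction (limit μ_s(m_A+m_B)g = 35.79 N, not exceeded).

f ≈ 5.21 N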